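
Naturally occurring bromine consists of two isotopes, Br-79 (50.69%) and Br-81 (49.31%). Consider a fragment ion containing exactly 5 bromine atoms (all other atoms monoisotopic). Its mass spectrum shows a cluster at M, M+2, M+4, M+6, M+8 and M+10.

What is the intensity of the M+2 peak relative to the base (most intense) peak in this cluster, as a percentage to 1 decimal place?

51.4%

Binomial terms of (0.5069 + 0.4931)^5: M 0.0335, M+2 0.1628, M+4 0.3167, M+6 0.3081, M+8 0.1498, M+10 0.0292 → M+4 is the base peak.
P(M+4) = C(5,2) × 0.5069^3 × 0.4931^2 = 10 × 0.13024674 × 0.24314761 = 0.316692 (base)
P(M+2) = C(5,1) × 0.5069^4 × 0.4931^1 = 5 × 0.06602207 × 0.4931 = 0.162777
Relative intensity = 0.162777 / 0.316692 × 100 = 51.4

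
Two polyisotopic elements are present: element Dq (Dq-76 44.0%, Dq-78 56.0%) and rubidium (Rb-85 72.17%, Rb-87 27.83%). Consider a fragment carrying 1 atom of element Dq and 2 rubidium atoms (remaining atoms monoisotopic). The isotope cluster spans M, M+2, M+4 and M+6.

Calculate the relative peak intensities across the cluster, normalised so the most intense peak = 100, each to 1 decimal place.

48.9 : 100.0 : 55.3 : 9.3

Element Dq pattern (n=1): 0.4400 : 0.5600
Rubidium pattern (n=2): 0.52085089 : 0.40169822 : 0.07745089
Convolve the two distributions (both contribute in 2-u steps):
  M: 0.4400×0.52085089 = 0.229174
  M+2: 0.4400×0.40169822 + 0.5600×0.52085089 = 0.468424
  M+4: 0.4400×0.07745089 + 0.5600×0.40169822 = 0.259029
  M+6: 0.5600×0.07745089 = 0.043372
Scale to base peak (0.468424) = 100: 48.9 : 100.0 : 55.3 : 9.3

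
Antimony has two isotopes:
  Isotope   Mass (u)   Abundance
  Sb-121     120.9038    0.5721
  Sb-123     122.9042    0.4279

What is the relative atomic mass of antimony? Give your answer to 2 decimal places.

Ar = Σ fᵢ·mᵢ = 0.5721 × 120.9038 + 0.4279 × 122.9042
= 69.16906 + 52.59071 = 121.75977 u

121.76 u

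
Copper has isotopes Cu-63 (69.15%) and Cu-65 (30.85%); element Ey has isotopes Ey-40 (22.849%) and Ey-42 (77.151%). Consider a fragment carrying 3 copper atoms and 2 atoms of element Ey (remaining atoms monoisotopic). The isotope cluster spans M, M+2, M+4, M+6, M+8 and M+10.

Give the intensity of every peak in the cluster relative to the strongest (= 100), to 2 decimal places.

Copper pattern (n=3): 0.33065611 : 0.44254842 : 0.19743483 : 0.02936064
Element Ey pattern (n=2): 0.05220768 : 0.35256464 : 0.59522768
Convolve the two distributions (both contribute in 2-u steps):
  M: 0.33065611×0.05220768 = 0.017263
  M+2: 0.33065611×0.35256464 + 0.44254842×0.05220768 = 0.139682
  M+4: 0.33065611×0.59522768 + 0.44254842×0.35256464 + 0.19743483×0.05220768 = 0.363150
  M+6: 0.44254842×0.59522768 + 0.19743483×0.35256464 + 0.02936064×0.05220768 = 0.334558
  M+8: 0.19743483×0.59522768 + 0.02936064×0.35256464 = 0.127870
  M+10: 0.02936064×0.59522768 = 0.017476
Scale to base peak (0.363150) = 100: 4.75 : 38.46 : 100.00 : 92.13 : 35.21 : 4.81

4.75 : 38.46 : 100.00 : 92.13 : 35.21 : 4.81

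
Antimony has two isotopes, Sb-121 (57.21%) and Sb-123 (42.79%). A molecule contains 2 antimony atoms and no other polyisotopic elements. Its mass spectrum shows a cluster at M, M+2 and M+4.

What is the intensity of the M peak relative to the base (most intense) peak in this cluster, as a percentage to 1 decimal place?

66.8%

Binomial terms of (0.5721 + 0.4279)^2: M 0.3273, M+2 0.4896, M+4 0.1831 → M+2 is the base peak.
P(M+2) = C(2,1) × 0.5721^1 × 0.4279^1 = 2 × 0.5721 × 0.4279 = 0.489603 (base)
P(M) = C(2,0) × 0.5721^2 × 0.4279^0 = 1 × 0.32729841 × 1.0000 = 0.327298
Relative intensity = 0.327298 / 0.489603 × 100 = 66.8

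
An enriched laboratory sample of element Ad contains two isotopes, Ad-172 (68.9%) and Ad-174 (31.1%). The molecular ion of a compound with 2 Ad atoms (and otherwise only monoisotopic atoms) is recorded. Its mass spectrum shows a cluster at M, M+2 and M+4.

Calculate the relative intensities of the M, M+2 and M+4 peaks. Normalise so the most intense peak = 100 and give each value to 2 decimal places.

Each Ad atom is independently Ad-172 (p = 0.689) or Ad-174 (q = 0.311); the cluster is the binomial expansion (p + q)^2.
P(M) = 0.689^2 = 0.474721
P(M+2) = 2 × 0.689^1 × 0.311^1 = 0.428558
P(M+4) = 0.311^2 = 0.096721
The M peak is largest (0.474721); scaling to 100 gives 100.00 : 90.28 : 20.37.

100.00 : 90.28 : 20.37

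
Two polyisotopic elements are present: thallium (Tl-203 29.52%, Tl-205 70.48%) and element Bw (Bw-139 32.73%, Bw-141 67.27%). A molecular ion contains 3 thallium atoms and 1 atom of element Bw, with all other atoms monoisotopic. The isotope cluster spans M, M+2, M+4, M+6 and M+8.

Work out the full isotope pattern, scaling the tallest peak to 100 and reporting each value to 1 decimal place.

Thallium pattern (n=3): 0.02572463 : 0.18425524 : 0.43991564 : 0.35010449
Element Bw pattern (n=1): 0.3273 : 0.6727
Convolve the two distributions (both contribute in 2-u steps):
  M: 0.02572463×0.3273 = 0.008420
  M+2: 0.02572463×0.6727 + 0.18425524×0.3273 = 0.077612
  M+4: 0.18425524×0.6727 + 0.43991564×0.3273 = 0.267933
  M+6: 0.43991564×0.6727 + 0.35010449×0.3273 = 0.410520
  M+8: 0.35010449×0.6727 = 0.235515
Scale to base peak (0.410520) = 100: 2.1 : 18.9 : 65.3 : 100.0 : 57.4

2.1 : 18.9 : 65.3 : 100.0 : 57.4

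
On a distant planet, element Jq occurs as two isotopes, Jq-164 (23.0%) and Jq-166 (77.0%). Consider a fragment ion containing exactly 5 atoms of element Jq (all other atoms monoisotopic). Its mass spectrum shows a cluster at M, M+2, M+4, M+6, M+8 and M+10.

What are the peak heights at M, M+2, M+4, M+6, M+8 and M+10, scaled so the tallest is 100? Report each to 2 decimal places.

Expanding (0.230 + 0.770)^5:
P(M) = 0.230^5 = 0.000644
P(M+2) = 5 × 0.230^4 × 0.770^1 = 0.010774
P(M+4) = 10 × 0.230^3 × 0.770^2 = 0.072138
P(M+6) = 10 × 0.230^2 × 0.770^3 = 0.241506
P(M+8) = 5 × 0.230^1 × 0.770^4 = 0.404260
P(M+10) = 0.770^5 = 0.270678
The M+8 peak is largest (0.404260); scaling to 100 gives 0.16 : 2.67 : 17.84 : 59.74 : 100.00 : 66.96.

0.16 : 2.67 : 17.84 : 59.74 : 100.00 : 66.96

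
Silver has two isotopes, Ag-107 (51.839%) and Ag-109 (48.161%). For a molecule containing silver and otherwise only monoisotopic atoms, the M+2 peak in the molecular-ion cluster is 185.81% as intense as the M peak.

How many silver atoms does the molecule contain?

2

With n Ag atoms, P(M+2)/P(M) = C(n,1)·p^(n−1)q / p^n = n·q/p = n · 0.48161/0.51839.
n = 1.8581 × 0.51839/0.48161 = 2.00 ≈ 2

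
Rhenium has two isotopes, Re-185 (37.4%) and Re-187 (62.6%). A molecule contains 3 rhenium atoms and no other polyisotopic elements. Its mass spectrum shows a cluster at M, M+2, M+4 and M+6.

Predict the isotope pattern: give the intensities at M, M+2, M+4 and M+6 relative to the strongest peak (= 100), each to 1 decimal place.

The 3 Re atoms are independent, so intensities follow the terms of (0.374 + 0.626)^3.
P(M) = 0.374^3 = 0.052314
P(M+2) = 3 × 0.374^2 × 0.626^1 = 0.262687
P(M+4) = 3 × 0.374^1 × 0.626^2 = 0.439685
P(M+6) = 0.626^3 = 0.245314
The M+4 peak is largest (0.439685); scaling to 100 gives 11.9 : 59.7 : 100.0 : 55.8.

11.9 : 59.7 : 100.0 : 55.8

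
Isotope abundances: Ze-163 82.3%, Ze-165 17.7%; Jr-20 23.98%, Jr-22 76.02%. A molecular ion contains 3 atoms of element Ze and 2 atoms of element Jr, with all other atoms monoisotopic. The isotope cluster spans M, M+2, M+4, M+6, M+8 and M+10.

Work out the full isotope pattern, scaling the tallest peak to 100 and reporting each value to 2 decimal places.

Element Ze pattern (n=3): 0.55744177 : 0.3596617 : 0.0773513 : 0.00554523
Element Jr pattern (n=2): 0.05750404 : 0.36459192 : 0.57790404
Convolve the two distributions (both contribute in 2-u steps):
  M: 0.55744177×0.05750404 = 0.032055
  M+2: 0.55744177×0.36459192 + 0.3596617×0.05750404 = 0.223921
  M+4: 0.55744177×0.57790404 + 0.3596617×0.36459192 + 0.0773513×0.05750404 = 0.457726
  M+6: 0.3596617×0.57790404 + 0.0773513×0.36459192 + 0.00554523×0.05750404 = 0.236370
  M+8: 0.0773513×0.57790404 + 0.00554523×0.36459192 = 0.046723
  M+10: 0.00554523×0.57790404 = 0.003205
Scale to base peak (0.457726) = 100: 7.00 : 48.92 : 100.00 : 51.64 : 10.21 : 0.70

7.00 : 48.92 : 100.00 : 51.64 : 10.21 : 0.70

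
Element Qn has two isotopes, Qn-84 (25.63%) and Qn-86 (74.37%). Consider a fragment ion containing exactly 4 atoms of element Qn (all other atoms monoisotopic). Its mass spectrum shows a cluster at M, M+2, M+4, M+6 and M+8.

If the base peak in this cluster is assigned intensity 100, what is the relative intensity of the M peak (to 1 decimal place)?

Binomial terms of (0.2563 + 0.7437)^4: M 0.0043, M+2 0.0501, M+4 0.2180, M+6 0.4217, M+8 0.3059 → M+6 is the base peak.
P(M+6) = C(4,3) × 0.2563^1 × 0.7437^3 = 4 × 0.2563 × 0.4113328 = 0.421698 (base)
P(M) = C(4,0) × 0.2563^4 × 0.7437^0 = 1 × 0.00431514 × 1.0000 = 0.004315
Relative intensity = 0.004315 / 0.421698 × 100 = 1.0

1.0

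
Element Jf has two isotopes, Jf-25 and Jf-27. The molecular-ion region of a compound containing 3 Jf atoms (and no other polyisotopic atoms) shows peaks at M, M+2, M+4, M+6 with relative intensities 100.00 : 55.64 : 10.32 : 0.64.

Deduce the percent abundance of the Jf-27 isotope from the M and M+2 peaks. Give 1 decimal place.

15.6%

Let p = fractional abundance of Jf-25. I(M+2)/I(M) = [C(3,1)·p^2·(1−p)] / p^3 = 3·(1−p)/p = 55.64/100.00 = 0.5564
(1−p)/p = 0.5564/3 = 0.1855  ⇒  p = 1/(1 + 0.1855) = 0.8435
Jf-25: 84.4%, Jf-27: 15.6%.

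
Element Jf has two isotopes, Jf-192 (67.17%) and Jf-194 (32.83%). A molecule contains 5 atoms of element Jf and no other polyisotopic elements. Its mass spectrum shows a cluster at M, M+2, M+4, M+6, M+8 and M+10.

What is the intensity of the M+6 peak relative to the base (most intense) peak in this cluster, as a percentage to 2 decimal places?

Binomial terms of (0.6717 + 0.3283)^5: M 0.1367, M+2 0.3342, M+4 0.3266, M+6 0.1596, M+8 0.0390, M+10 0.0038 → M+2 is the base peak.
P(M+2) = C(5,1) × 0.6717^4 × 0.3283^1 = 5 × 0.2035642 × 0.3283 = 0.334151 (base)
P(M+6) = C(5,3) × 0.6717^2 × 0.3283^3 = 10 × 0.45118089 × 0.03538447 = 0.159648
Relative intensity = 0.159648 / 0.334151 × 100 = 47.78

47.78%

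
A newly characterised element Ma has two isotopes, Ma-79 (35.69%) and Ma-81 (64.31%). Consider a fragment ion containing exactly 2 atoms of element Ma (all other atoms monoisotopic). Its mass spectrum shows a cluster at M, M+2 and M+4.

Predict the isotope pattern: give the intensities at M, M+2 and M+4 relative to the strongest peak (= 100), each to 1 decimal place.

27.7 : 100.0 : 90.1

The 2 Ma atoms are independent, so intensities follow the terms of (0.3569 + 0.6431)^2.
P(M) = 0.3569^2 = 0.127378
P(M+2) = 2 × 0.3569^1 × 0.6431^1 = 0.459045
P(M+4) = 0.6431^2 = 0.413578
The M+2 peak is largest (0.459045); scaling to 100 gives 27.7 : 100.0 : 90.1.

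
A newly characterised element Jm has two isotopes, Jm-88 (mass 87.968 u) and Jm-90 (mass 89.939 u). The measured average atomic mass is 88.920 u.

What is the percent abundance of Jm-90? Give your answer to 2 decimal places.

48.30%

Let x be the fractional abundance of Jm-88; then Jm-90 has abundance 1 − x.
87.968·x + 89.939·(1 − x) = 88.920
(87.968 − 89.939)·x = 88.920 − 89.939
x = -1.019 / -1.971 = 0.51700 → 51.70% Jm-88, 48.30% Jm-90.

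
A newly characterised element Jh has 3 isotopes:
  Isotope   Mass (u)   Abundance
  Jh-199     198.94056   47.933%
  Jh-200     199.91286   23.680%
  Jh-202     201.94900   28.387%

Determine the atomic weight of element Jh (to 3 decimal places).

Ar = Σ fᵢ·mᵢ = 0.47933 × 198.94056 + 0.23680 × 199.91286 + 0.28387 × 201.94900
= 95.358179 + 47.339365 + 57.327263 = 200.024807 u

200.025 u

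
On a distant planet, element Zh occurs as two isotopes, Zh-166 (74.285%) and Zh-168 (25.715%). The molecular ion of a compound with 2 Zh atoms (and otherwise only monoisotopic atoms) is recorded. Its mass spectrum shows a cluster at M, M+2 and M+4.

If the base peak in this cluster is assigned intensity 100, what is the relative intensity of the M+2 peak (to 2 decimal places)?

(0.74285 + 0.25715)^2 gives M 0.5518, M+2 0.3820, M+4 0.0661; the largest is M.
P(M) = C(2,0) × 0.74285^2 × 0.25715^0 = 1 × 0.55182612 × 1.0000 = 0.551826 (base)
P(M+2) = C(2,1) × 0.74285^1 × 0.25715^1 = 2 × 0.74285 × 0.25715 = 0.382048
Relative intensity = 0.382048 / 0.551826 × 100 = 69.23

69.23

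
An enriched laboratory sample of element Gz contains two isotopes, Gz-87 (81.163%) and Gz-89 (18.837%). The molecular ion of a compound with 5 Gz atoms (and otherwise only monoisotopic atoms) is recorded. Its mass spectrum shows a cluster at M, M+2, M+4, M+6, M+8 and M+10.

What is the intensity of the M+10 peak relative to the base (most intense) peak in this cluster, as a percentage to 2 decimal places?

0.06%

Binomial terms of (0.81163 + 0.18837)^5: M 0.3522, M+2 0.4087, M+4 0.1897, M+6 0.0440, M+8 0.0051, M+10 0.0002 → M+2 is the base peak.
P(M+2) = C(5,1) × 0.81163^4 × 0.18837^1 = 5 × 0.43394268 × 0.18837 = 0.408709 (base)
P(M+10) = C(5,5) × 0.81163^0 × 0.18837^5 = 1 × 1.0000 × 0.00023717 = 0.000237
Relative intensity = 0.000237 / 0.408709 × 100 = 0.06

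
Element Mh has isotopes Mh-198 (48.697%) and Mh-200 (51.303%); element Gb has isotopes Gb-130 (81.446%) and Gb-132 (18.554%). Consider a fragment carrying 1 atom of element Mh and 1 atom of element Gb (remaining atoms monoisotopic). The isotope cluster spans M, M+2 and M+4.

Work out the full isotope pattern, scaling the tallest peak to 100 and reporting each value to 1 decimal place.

Element Mh pattern (n=1): 0.48697 : 0.51303
Element Gb pattern (n=1): 0.81446 : 0.18554
Convolve the two distributions (both contribute in 2-u steps):
  M: 0.48697×0.81446 = 0.396618
  M+2: 0.48697×0.18554 + 0.51303×0.81446 = 0.508195
  M+4: 0.51303×0.18554 = 0.095188
Scale to base peak (0.508195) = 100: 78.0 : 100.0 : 18.7

78.0 : 100.0 : 18.7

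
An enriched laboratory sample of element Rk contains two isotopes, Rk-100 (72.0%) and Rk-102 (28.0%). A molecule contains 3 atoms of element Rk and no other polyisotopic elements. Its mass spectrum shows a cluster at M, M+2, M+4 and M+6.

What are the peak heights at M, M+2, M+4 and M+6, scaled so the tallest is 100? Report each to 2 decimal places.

85.71 : 100.00 : 38.89 : 5.04

Each Rk atom is independently Rk-100 (p = 0.720) or Rk-102 (q = 0.280); the cluster is the binomial expansion (p + q)^3.
P(M) = 0.720^3 = 0.373248
P(M+2) = 3 × 0.720^2 × 0.280^1 = 0.435456
P(M+4) = 3 × 0.720^1 × 0.280^2 = 0.169344
P(M+6) = 0.280^3 = 0.021952
The M+2 peak is largest (0.435456); scaling to 100 gives 85.71 : 100.00 : 38.89 : 5.04.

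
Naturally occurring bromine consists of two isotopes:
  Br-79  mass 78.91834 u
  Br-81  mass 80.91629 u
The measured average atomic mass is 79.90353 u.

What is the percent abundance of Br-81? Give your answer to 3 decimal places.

Writing the weighted mean with unknown fraction x of Br-79:
78.91834·x + 80.91629·(1 − x) = 79.90353
(78.91834 − 80.91629)·x = 79.90353 − 80.91629
x = -1.01276 / -1.99795 = 0.50690 → 50.690% Br-79, 49.310% Br-81.

49.310%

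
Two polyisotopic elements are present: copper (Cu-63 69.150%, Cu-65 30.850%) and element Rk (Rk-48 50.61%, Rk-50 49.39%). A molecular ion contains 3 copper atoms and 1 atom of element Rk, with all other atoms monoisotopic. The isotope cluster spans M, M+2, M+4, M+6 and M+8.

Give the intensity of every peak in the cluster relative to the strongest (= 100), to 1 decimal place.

Copper pattern (n=3): 0.33065611 : 0.44254842 : 0.19743483 : 0.02936064
Element Rk pattern (n=1): 0.5061 : 0.4939
Convolve the two distributions (both contribute in 2-u steps):
  M: 0.33065611×0.5061 = 0.167345
  M+2: 0.33065611×0.4939 + 0.44254842×0.5061 = 0.387285
  M+4: 0.44254842×0.4939 + 0.19743483×0.5061 = 0.318496
  M+6: 0.19743483×0.4939 + 0.02936064×0.5061 = 0.112372
  M+8: 0.02936064×0.4939 = 0.014501
Scale to base peak (0.387285) = 100: 43.2 : 100.0 : 82.2 : 29.0 : 3.7

43.2 : 100.0 : 82.2 : 29.0 : 3.7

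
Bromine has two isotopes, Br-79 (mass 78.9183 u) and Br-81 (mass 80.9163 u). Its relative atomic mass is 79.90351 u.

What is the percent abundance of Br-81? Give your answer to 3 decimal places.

49.310%

Writing the weighted mean with unknown fraction x of Br-79:
78.9183·x + 80.9163·(1 − x) = 79.90351
(78.9183 − 80.9163)·x = 79.90351 − 80.9163
x = -1.01279 / -1.9980 = 0.50690 → 50.690% Br-79, 49.310% Br-81.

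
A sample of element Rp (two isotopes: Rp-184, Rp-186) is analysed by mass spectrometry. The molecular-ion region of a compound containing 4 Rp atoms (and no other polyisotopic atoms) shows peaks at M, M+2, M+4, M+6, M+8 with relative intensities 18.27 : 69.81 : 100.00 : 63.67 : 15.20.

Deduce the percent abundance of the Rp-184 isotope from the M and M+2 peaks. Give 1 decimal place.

51.1%

If p is the fraction of Rp that is Rp-184, then I(M+2)/I(M) = [C(4,1)·p^3·(1−p)] / p^4 = 4·(1−p)/p = 69.81/18.27 = 3.8210
(1−p)/p = 3.8210/4 = 0.9553  ⇒  p = 1/(1 + 0.9553) = 0.5114
Rp-184: 51.1%, Rp-186: 48.9%.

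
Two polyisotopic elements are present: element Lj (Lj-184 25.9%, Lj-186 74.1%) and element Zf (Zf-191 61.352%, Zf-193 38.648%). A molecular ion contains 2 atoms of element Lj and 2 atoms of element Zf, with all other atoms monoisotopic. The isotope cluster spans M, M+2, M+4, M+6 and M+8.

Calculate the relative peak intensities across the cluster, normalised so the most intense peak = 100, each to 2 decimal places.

Element Lj pattern (n=2): 0.067081 : 0.383838 : 0.549081
Element Zf pattern (n=2): 0.37640679 : 0.47422642 : 0.14936679
Convolve the two distributions (both contribute in 2-u steps):
  M: 0.067081×0.37640679 = 0.025250
  M+2: 0.067081×0.47422642 + 0.383838×0.37640679 = 0.176291
  M+4: 0.067081×0.14936679 + 0.383838×0.47422642 + 0.549081×0.37640679 = 0.398724
  M+6: 0.383838×0.14936679 + 0.549081×0.47422642 = 0.317721
  M+8: 0.549081×0.14936679 = 0.082014
Scale to base peak (0.398724) = 100: 6.33 : 44.21 : 100.00 : 79.68 : 20.57

6.33 : 44.21 : 100.00 : 79.68 : 20.57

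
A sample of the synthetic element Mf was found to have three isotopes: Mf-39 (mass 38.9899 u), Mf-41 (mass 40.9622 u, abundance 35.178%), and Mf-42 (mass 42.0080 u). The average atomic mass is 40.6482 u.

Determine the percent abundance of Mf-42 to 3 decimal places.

31.957%

The remaining 64.822% is split between Mf-39 (fraction x) and Mf-42 (fraction 0.64822 − x).
Substituting: 38.9899x + 42.0080(0.64822 − x) = 26.238517284
(38.9899 − 42.0080)x = -0.991908476  ⇒  x = 0.32865, y = 0.31957
Mf-39: 32.865%, Mf-42: 31.957%.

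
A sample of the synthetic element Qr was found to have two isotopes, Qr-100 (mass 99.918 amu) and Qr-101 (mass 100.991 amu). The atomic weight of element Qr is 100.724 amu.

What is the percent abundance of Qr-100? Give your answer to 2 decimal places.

24.88%

With x = fraction of Qr-100 (so Qr-101 is 1 − x):
99.918·x + 100.991·(1 − x) = 100.724
(99.918 − 100.991)·x = 100.724 − 100.991
x = -0.267 / -1.073 = 0.24884 → 24.88% Qr-100, 75.12% Qr-101.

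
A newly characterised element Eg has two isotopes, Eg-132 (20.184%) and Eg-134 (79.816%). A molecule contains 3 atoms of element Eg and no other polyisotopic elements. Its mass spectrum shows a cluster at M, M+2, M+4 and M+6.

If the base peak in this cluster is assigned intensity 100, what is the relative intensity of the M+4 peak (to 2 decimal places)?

75.86

Term probabilities: M 0.0082, M+2 0.0975, M+4 0.3858, M+6 0.5085. Base peak = M+6.
P(M+6) = C(3,3) × 0.20184^0 × 0.79816^3 = 1 × 1.0000 × 0.50847532 = 0.508475 (base)
P(M+4) = C(3,2) × 0.20184^1 × 0.79816^2 = 3 × 0.20184 × 0.63705939 = 0.385752
Relative intensity = 0.385752 / 0.508475 × 100 = 75.86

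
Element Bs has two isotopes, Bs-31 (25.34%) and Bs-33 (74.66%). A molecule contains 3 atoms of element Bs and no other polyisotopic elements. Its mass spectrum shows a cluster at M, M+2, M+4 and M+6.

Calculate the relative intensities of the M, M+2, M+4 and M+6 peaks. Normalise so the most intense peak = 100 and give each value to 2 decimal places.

Each Bs atom is independently Bs-31 (p = 0.2534) or Bs-33 (q = 0.7466); the cluster is the binomial expansion (p + q)^3.
P(M) = 0.2534^3 = 0.016271
P(M+2) = 3 × 0.2534^2 × 0.7466^1 = 0.143821
P(M+4) = 3 × 0.2534^1 × 0.7466^2 = 0.423744
P(M+6) = 0.7466^3 = 0.416163
The M+4 peak is largest (0.423744); scaling to 100 gives 3.84 : 33.94 : 100.00 : 98.21.

3.84 : 33.94 : 100.00 : 98.21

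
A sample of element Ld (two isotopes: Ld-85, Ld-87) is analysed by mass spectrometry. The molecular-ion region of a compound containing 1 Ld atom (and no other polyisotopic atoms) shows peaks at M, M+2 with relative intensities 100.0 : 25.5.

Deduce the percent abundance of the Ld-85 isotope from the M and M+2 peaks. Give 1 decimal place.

Let p = fractional abundance of Ld-85. I(M+2)/I(M) = [C(1,1)·p^0·(1−p)] / p^1 = 1·(1−p)/p = 25.5/100.0 = 0.2550
(1−p)/p = 0.2550/1 = 0.2550  ⇒  p = 1/(1 + 0.2550) = 0.7968
Ld-85: 79.7%, Ld-87: 20.3%.

79.7%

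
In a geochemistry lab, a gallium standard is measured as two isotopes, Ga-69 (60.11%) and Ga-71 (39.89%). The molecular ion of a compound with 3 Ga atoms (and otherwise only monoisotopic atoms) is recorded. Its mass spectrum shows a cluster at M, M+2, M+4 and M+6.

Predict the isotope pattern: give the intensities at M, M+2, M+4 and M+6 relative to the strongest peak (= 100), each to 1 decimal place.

Expanding (0.6011 + 0.3989)^3:
P(M) = 0.6011^3 = 0.217190
P(M+2) = 3 × 0.6011^2 × 0.3989^1 = 0.432393
P(M+4) = 3 × 0.6011^1 × 0.3989^2 = 0.286943
P(M+6) = 0.3989^3 = 0.063473
The M+2 peak is largest (0.432393); scaling to 100 gives 50.2 : 100.0 : 66.4 : 14.7.

50.2 : 100.0 : 66.4 : 14.7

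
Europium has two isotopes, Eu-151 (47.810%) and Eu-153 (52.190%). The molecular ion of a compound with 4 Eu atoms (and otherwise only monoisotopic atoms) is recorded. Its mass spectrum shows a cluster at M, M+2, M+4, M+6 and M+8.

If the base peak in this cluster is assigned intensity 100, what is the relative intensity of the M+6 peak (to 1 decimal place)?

72.8

(0.47810 + 0.52190)^4 gives M 0.0522, M+2 0.2281, M+4 0.3736, M+6 0.2719, M+8 0.0742; the largest is M+4.
P(M+4) = C(4,2) × 0.47810^2 × 0.52190^2 = 6 × 0.22857961 × 0.27237961 = 0.373563 (base)
P(M+6) = C(4,3) × 0.47810^1 × 0.52190^3 = 4 × 0.4781 × 0.14215492 = 0.271857
Relative intensity = 0.271857 / 0.373563 × 100 = 72.8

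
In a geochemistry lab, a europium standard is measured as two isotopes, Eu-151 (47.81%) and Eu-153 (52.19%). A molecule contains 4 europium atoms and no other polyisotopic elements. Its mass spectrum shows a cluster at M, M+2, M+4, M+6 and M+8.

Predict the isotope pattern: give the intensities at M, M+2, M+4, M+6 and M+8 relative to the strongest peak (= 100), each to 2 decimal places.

13.99 : 61.07 : 100.00 : 72.77 : 19.86

Each Eu atom is independently Eu-151 (p = 0.4781) or Eu-153 (q = 0.5219); the cluster is the binomial expansion (p + q)^4.
P(M) = 0.4781^4 = 0.052249
P(M+2) = 4 × 0.4781^3 × 0.5219^1 = 0.228141
P(M+4) = 6 × 0.4781^2 × 0.5219^2 = 0.373563
P(M+6) = 4 × 0.4781^1 × 0.5219^3 = 0.271857
P(M+8) = 0.5219^4 = 0.074191
The M+4 peak is largest (0.373563); scaling to 100 gives 13.99 : 61.07 : 100.00 : 72.77 : 19.86.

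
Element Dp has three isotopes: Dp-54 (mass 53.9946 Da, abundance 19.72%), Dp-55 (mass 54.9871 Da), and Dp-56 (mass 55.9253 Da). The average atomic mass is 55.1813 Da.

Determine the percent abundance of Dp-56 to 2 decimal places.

Let x and y be the fractions of Dp-55 and Dp-56. Then x + y = 1 − 0.1972 = 0.8028 and 54.9871x + 55.9253y = 55.1813 − 0.1972×53.9946 = 44.53356488.
Substituting: 54.9871x + 55.9253(0.8028 − x) = 44.53356488
(54.9871 − 55.9253)x = -0.36326596  ⇒  x = 0.38719, y = 0.41561
Dp-55: 38.72%, Dp-56: 41.56%.

41.56%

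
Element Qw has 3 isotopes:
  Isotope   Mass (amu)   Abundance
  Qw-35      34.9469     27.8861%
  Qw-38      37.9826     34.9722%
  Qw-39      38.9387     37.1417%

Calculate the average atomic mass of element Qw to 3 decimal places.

Ar = Σ fᵢ·mᵢ = 0.278861 × 34.9469 + 0.349722 × 37.9826 + 0.371417 × 38.9387
= 9.74533 + 13.28335 + 14.46250 = 37.49118 amu

37.491 amu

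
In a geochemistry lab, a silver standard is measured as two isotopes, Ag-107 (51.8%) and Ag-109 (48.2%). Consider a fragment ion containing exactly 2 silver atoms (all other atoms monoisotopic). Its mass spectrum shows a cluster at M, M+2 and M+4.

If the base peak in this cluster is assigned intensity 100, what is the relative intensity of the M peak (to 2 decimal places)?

(0.518 + 0.482)^2 gives M 0.2683, M+2 0.4994, M+4 0.2323; the largest is M+2.
P(M+2) = C(2,1) × 0.518^1 × 0.482^1 = 2 × 0.5180 × 0.4820 = 0.499352 (base)
P(M) = C(2,0) × 0.518^2 × 0.482^0 = 1 × 0.268324 × 1.0000 = 0.268324
Relative intensity = 0.268324 / 0.499352 × 100 = 53.73

53.73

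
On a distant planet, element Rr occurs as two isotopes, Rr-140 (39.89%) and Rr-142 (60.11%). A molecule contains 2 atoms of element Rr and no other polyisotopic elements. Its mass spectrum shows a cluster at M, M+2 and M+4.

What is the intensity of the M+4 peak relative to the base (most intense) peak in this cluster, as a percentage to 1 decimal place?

(0.3989 + 0.6011)^2 gives M 0.1591, M+2 0.4796, M+4 0.3613; the largest is M+2.
P(M+2) = C(2,1) × 0.3989^1 × 0.6011^1 = 2 × 0.3989 × 0.6011 = 0.479558 (base)
P(M+4) = C(2,2) × 0.3989^0 × 0.6011^2 = 1 × 1.0000 × 0.36132121 = 0.361321
Relative intensity = 0.361321 / 0.479558 × 100 = 75.3

75.3%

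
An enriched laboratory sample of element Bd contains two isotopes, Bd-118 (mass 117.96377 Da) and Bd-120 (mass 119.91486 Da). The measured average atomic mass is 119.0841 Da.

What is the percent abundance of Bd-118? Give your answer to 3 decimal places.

Let x be the fractional abundance of Bd-118; then Bd-120 has abundance 1 − x.
117.96377·x + 119.91486·(1 − x) = 119.0841
(117.96377 − 119.91486)·x = 119.0841 − 119.91486
x = -0.83076 / -1.95109 = 0.42579 → 42.579% Bd-118, 57.421% Bd-120.

42.579%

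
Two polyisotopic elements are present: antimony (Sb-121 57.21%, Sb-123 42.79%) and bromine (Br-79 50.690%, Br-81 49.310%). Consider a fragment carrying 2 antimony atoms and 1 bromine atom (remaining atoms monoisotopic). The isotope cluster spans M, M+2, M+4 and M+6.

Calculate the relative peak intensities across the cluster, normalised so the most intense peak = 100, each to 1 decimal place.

40.5 : 100.0 : 81.6 : 22.0

Antimony pattern (n=2): 0.32729841 : 0.48960318 : 0.18309841
Bromine pattern (n=1): 0.5069 : 0.4931
Convolve the two distributions (both contribute in 2-u steps):
  M: 0.32729841×0.5069 = 0.165908
  M+2: 0.32729841×0.4931 + 0.48960318×0.5069 = 0.409571
  M+4: 0.48960318×0.4931 + 0.18309841×0.5069 = 0.334236
  M+6: 0.18309841×0.4931 = 0.090286
Scale to base peak (0.409571) = 100: 40.5 : 100.0 : 81.6 : 22.0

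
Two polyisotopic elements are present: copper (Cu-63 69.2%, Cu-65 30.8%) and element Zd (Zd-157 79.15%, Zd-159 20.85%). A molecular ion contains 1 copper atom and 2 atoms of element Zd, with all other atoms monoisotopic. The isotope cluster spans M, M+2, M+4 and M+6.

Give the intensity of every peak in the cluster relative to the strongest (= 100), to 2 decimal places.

100.00 : 97.19 : 30.39 : 3.09

Copper pattern (n=1): 0.6920 : 0.3080
Element Zd pattern (n=2): 0.62647225 : 0.3300555 : 0.04347225
Convolve the two distributions (both contribute in 2-u steps):
  M: 0.6920×0.62647225 = 0.433519
  M+2: 0.6920×0.3300555 + 0.3080×0.62647225 = 0.421352
  M+4: 0.6920×0.04347225 + 0.3080×0.3300555 = 0.131740
  M+6: 0.3080×0.04347225 = 0.013389
Scale to base peak (0.433519) = 100: 100.00 : 97.19 : 30.39 : 3.09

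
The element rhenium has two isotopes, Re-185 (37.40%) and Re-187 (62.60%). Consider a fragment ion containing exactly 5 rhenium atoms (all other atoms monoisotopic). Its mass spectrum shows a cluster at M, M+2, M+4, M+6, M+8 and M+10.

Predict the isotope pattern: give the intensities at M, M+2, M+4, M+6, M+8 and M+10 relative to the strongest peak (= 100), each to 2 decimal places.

2.13 : 17.85 : 59.74 : 100.00 : 83.69 : 28.02

The 5 Re atoms are independent, so intensities follow the terms of (0.3740 + 0.6260)^5.
P(M) = 0.3740^5 = 0.007317
P(M+2) = 5 × 0.3740^4 × 0.6260^1 = 0.061239
P(M+4) = 10 × 0.3740^3 × 0.6260^2 = 0.205005
P(M+6) = 10 × 0.3740^2 × 0.6260^3 = 0.343136
P(M+8) = 5 × 0.3740^1 × 0.6260^4 = 0.287170
P(M+10) = 0.6260^5 = 0.096133
The M+6 peak is largest (0.343136); scaling to 100 gives 2.13 : 17.85 : 59.74 : 100.00 : 83.69 : 28.02.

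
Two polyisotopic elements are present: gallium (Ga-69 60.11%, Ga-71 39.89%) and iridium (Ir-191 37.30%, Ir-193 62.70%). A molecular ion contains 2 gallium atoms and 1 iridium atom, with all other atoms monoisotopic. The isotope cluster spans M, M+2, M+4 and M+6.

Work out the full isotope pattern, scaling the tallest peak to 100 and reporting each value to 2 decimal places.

33.24 : 100.00 : 88.80 : 24.61

Gallium pattern (n=2): 0.36132121 : 0.47955758 : 0.15912121
Iridium pattern (n=1): 0.3730 : 0.6270
Convolve the two distributions (both contribute in 2-u steps):
  M: 0.36132121×0.3730 = 0.134773
  M+2: 0.36132121×0.6270 + 0.47955758×0.3730 = 0.405423
  M+4: 0.47955758×0.6270 + 0.15912121×0.3730 = 0.360035
  M+6: 0.15912121×0.6270 = 0.099769
Scale to base peak (0.405423) = 100: 33.24 : 100.00 : 88.80 : 24.61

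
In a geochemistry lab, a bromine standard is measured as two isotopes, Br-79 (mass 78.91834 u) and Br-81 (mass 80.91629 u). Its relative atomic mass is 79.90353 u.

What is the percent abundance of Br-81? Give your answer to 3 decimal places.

49.310%

Let x be the fractional abundance of Br-79; then Br-81 has abundance 1 − x.
78.91834·x + 80.91629·(1 − x) = 79.90353
(78.91834 − 80.91629)·x = 79.90353 − 80.91629
x = -1.01276 / -1.99795 = 0.50690 → 50.690% Br-79, 49.310% Br-81.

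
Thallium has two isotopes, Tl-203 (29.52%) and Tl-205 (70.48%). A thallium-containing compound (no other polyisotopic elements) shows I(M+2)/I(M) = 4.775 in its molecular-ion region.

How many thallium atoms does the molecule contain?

For n independent Tl atoms, I(M+2)/I(M) = n · (abundance Tl-205) / (abundance Tl-203) = n · 0.7048/0.2952.
n = 4.775 × 0.2952/0.7048 = 2.00 ≈ 2

2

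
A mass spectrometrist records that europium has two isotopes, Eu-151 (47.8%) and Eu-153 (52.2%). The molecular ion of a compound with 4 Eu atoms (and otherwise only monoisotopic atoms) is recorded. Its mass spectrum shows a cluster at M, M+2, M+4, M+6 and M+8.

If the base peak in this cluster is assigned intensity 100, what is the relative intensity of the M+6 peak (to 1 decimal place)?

72.8

(0.478 + 0.522)^4 gives M 0.0522, M+2 0.2280, M+4 0.3735, M+6 0.2720, M+8 0.0742; the largest is M+4.
P(M+4) = C(4,2) × 0.478^2 × 0.522^2 = 6 × 0.228484 × 0.272484 = 0.373549 (base)
P(M+6) = C(4,3) × 0.478^1 × 0.522^3 = 4 × 0.4780 × 0.14223665 = 0.271956
Relative intensity = 0.271956 / 0.373549 × 100 = 72.8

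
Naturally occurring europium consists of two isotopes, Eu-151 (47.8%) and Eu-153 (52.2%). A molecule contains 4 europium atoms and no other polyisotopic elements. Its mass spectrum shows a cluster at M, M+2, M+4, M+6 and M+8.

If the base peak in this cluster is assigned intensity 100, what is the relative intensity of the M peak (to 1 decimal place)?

14.0

Binomial terms of (0.478 + 0.522)^4: M 0.0522, M+2 0.2280, M+4 0.3735, M+6 0.2720, M+8 0.0742 → M+4 is the base peak.
P(M+4) = C(4,2) × 0.478^2 × 0.522^2 = 6 × 0.228484 × 0.272484 = 0.373549 (base)
P(M) = C(4,0) × 0.478^4 × 0.522^0 = 1 × 0.05220494 × 1.0000 = 0.052205
Relative intensity = 0.052205 / 0.373549 × 100 = 14.0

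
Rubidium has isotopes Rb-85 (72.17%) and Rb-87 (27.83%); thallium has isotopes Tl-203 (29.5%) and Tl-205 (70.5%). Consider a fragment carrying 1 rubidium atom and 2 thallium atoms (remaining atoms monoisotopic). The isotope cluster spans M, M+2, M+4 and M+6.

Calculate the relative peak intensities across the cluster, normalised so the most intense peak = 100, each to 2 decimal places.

13.24 : 68.37 : 100.00 : 29.15

Rubidium pattern (n=1): 0.7217 : 0.2783
Thallium pattern (n=2): 0.087025 : 0.41595 : 0.497025
Convolve the two distributions (both contribute in 2-u steps):
  M: 0.7217×0.087025 = 0.062806
  M+2: 0.7217×0.41595 + 0.2783×0.087025 = 0.324410
  M+4: 0.7217×0.497025 + 0.2783×0.41595 = 0.474462
  M+6: 0.2783×0.497025 = 0.138322
Scale to base peak (0.474462) = 100: 13.24 : 68.37 : 100.00 : 29.15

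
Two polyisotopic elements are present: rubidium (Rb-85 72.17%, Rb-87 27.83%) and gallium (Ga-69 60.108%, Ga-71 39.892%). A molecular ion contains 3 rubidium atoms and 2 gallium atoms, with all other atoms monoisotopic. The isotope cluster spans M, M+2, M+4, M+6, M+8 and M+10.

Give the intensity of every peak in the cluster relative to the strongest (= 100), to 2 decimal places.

40.25 : 100.00 : 97.50 : 46.66 : 10.97 : 1.02

Rubidium pattern (n=3): 0.37589809 : 0.43485841 : 0.16768892 : 0.02155458
Gallium pattern (n=2): 0.36129717 : 0.47956567 : 0.15913717
Convolve the two distributions (both contribute in 2-u steps):
  M: 0.37589809×0.36129717 = 0.135811
  M+2: 0.37589809×0.47956567 + 0.43485841×0.36129717 = 0.337381
  M+4: 0.37589809×0.15913717 + 0.43485841×0.47956567 + 0.16768892×0.36129717 = 0.328948
  M+6: 0.43485841×0.15913717 + 0.16768892×0.47956567 + 0.02155458×0.36129717 = 0.157408
  M+8: 0.16768892×0.15913717 + 0.02155458×0.47956567 = 0.037022
  M+10: 0.02155458×0.15913717 = 0.003430
Scale to base peak (0.337381) = 100: 40.25 : 100.00 : 97.50 : 46.66 : 10.97 : 1.02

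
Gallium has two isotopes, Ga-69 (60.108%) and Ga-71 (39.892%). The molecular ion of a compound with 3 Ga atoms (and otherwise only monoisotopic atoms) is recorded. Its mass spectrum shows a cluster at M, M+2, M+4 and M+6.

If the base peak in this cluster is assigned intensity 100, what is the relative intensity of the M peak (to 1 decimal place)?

50.2

Binomial terms of (0.60108 + 0.39892)^3: M 0.2172, M+2 0.4324, M+4 0.2870, M+6 0.0635 → M+2 is the base peak.
P(M+2) = C(3,1) × 0.60108^2 × 0.39892^1 = 3 × 0.36129717 × 0.39892 = 0.432386 (base)
P(M) = C(3,0) × 0.60108^3 × 0.39892^0 = 1 × 0.2171685 × 1.0000 = 0.217169
Relative intensity = 0.217169 / 0.432386 × 100 = 50.2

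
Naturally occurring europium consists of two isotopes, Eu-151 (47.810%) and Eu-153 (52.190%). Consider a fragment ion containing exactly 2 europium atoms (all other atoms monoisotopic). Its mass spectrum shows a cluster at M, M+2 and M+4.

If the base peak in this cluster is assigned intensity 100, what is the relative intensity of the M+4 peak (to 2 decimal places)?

54.58

Term probabilities: M 0.2286, M+2 0.4990, M+4 0.2724. Base peak = M+2.
P(M+2) = C(2,1) × 0.47810^1 × 0.52190^1 = 2 × 0.4781 × 0.5219 = 0.499041 (base)
P(M+4) = C(2,2) × 0.47810^0 × 0.52190^2 = 1 × 1.0000 × 0.27237961 = 0.272380
Relative intensity = 0.272380 / 0.499041 × 100 = 54.58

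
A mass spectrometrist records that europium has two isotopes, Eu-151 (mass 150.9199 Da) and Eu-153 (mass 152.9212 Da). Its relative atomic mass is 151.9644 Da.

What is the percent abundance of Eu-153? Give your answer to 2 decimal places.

52.19%

With x = fraction of Eu-151 (so Eu-153 is 1 − x):
150.9199·x + 152.9212·(1 − x) = 151.9644
(150.9199 − 152.9212)·x = 151.9644 − 152.9212
x = -0.9568 / -2.0013 = 0.47809 → 47.81% Eu-151, 52.19% Eu-153.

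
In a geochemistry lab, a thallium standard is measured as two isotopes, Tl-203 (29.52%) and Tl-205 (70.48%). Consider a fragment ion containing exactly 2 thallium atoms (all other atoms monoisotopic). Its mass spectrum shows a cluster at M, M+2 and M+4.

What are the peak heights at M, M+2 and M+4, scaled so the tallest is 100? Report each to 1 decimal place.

17.5 : 83.8 : 100.0

Expanding (0.2952 + 0.7048)^2:
P(M) = 0.2952^2 = 0.087143
P(M+2) = 2 × 0.2952^1 × 0.7048^1 = 0.416114
P(M+4) = 0.7048^2 = 0.496743
The M+4 peak is largest (0.496743); scaling to 100 gives 17.5 : 83.8 : 100.0.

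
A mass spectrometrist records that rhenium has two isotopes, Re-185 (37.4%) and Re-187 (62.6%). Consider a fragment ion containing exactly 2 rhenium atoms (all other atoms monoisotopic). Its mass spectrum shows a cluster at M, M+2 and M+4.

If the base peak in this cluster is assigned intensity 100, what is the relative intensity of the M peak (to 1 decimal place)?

Binomial terms of (0.374 + 0.626)^2: M 0.1399, M+2 0.4682, M+4 0.3919 → M+2 is the base peak.
P(M+2) = C(2,1) × 0.374^1 × 0.626^1 = 2 × 0.3740 × 0.6260 = 0.468248 (base)
P(M) = C(2,0) × 0.374^2 × 0.626^0 = 1 × 0.139876 × 1.0000 = 0.139876
Relative intensity = 0.139876 / 0.468248 × 100 = 29.9

29.9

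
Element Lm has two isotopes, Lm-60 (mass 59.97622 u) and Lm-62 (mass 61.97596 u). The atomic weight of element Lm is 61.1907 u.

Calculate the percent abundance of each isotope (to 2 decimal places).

Lm-60: 39.27%, Lm-62: 60.73%

With x = fraction of Lm-60 (so Lm-62 is 1 − x):
59.97622·x + 61.97596·(1 − x) = 61.1907
(59.97622 − 61.97596)·x = 61.1907 − 61.97596
x = -0.78526 / -1.99974 = 0.39268 → 39.27% Lm-60, 60.73% Lm-62.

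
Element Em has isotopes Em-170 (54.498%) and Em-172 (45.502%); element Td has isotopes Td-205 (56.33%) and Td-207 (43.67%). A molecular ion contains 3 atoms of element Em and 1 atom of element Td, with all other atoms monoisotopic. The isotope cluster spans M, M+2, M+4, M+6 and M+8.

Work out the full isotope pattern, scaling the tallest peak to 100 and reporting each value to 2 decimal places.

Element Em pattern (n=3): 0.1618608 : 0.40542719 : 0.33850321 : 0.0942088
Element Td pattern (n=1): 0.5633 : 0.4367
Convolve the two distributions (both contribute in 2-u steps):
  M: 0.1618608×0.5633 = 0.091176
  M+2: 0.1618608×0.4367 + 0.40542719×0.5633 = 0.299062
  M+4: 0.40542719×0.4367 + 0.33850321×0.5633 = 0.367729
  M+6: 0.33850321×0.4367 + 0.0942088×0.5633 = 0.200892
  M+8: 0.0942088×0.4367 = 0.041141
Scale to base peak (0.367729) = 100: 24.79 : 81.33 : 100.00 : 54.63 : 11.19

24.79 : 81.33 : 100.00 : 54.63 : 11.19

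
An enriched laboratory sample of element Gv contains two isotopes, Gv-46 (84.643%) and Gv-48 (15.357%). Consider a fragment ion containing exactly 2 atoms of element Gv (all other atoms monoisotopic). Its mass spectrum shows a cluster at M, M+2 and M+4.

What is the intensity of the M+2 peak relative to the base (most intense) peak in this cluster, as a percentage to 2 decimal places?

(0.84643 + 0.15357)^2 gives M 0.7164, M+2 0.2600, M+4 0.0236; the largest is M.
P(M) = C(2,0) × 0.84643^2 × 0.15357^0 = 1 × 0.71644374 × 1.0000 = 0.716444 (base)
P(M+2) = C(2,1) × 0.84643^1 × 0.15357^1 = 2 × 0.84643 × 0.15357 = 0.259973
Relative intensity = 0.259973 / 0.716444 × 100 = 36.29

36.29%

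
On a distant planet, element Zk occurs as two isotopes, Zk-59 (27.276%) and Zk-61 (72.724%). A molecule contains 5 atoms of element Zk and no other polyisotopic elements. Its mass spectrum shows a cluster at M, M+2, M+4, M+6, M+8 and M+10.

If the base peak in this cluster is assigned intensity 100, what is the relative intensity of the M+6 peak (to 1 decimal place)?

Term probabilities: M 0.0015, M+2 0.0201, M+4 0.1073, M+6 0.2862, M+8 0.3815, M+10 0.2034. Base peak = M+8.
P(M+8) = C(5,4) × 0.27276^1 × 0.72724^4 = 5 × 0.27276 × 0.27971196 = 0.381471 (base)
P(M+6) = C(5,3) × 0.27276^2 × 0.72724^3 = 10 × 0.07439802 × 0.38462125 = 0.286151
Relative intensity = 0.286151 / 0.381471 × 100 = 75.0

75.0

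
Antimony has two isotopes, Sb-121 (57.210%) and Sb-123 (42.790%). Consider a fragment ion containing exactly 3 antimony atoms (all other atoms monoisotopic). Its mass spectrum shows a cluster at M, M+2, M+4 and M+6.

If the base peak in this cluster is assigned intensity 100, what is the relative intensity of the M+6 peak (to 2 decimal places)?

18.65

Term probabilities: M 0.1872, M+2 0.4202, M+4 0.3143, M+6 0.0783. Base peak = M+2.
P(M+2) = C(3,1) × 0.57210^2 × 0.42790^1 = 3 × 0.32729841 × 0.4279 = 0.420153 (base)
P(M+6) = C(3,3) × 0.57210^0 × 0.42790^3 = 1 × 1.0000 × 0.07834781 = 0.078348
Relative intensity = 0.078348 / 0.420153 × 100 = 18.65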